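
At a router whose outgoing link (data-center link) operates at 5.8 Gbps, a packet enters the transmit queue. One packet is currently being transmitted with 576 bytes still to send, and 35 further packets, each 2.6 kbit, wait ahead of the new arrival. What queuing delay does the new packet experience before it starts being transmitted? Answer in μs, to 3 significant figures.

Each queued packet: L/R = 2600/5800000000 = 0.448276 μs.
35 queued → 15.6897 μs.
Plus remaining 4608 bits of current packet: 0.794483 μs.
Queuing delay = 16.5 μs.

16.5 μs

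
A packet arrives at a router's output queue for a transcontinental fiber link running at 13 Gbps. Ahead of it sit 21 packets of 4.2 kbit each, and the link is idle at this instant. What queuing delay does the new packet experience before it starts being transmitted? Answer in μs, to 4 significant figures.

6.785 μs

Each queued packet: L/R = 4200/13000000000 = 0.323077 μs.
21 queued → 6.78462 μs.
Queuing delay = 6.785 μs.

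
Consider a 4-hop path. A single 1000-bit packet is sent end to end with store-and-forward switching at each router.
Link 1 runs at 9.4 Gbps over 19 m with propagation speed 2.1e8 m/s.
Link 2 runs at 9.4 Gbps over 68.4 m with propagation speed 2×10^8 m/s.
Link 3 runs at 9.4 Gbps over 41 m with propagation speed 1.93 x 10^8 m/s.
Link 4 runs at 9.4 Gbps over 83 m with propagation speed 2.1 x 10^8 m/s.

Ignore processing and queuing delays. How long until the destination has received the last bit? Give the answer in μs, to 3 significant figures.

1.47 μs

Transmission delay per hop = L/R = 1000/9400000000 = 0.106383 μs; 4 hops → 0.425532 μs.
Propagation delays (d/s per hop): 0.0904762, 0.342, 0.212435, 0.395238 μs; sum = 1.04015 μs.
End-to-end = 1.47 μs.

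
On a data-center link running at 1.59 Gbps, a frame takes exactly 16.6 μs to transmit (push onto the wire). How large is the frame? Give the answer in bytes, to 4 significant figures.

3299 bytes

L = R × t_tx = 1590000000 b/s × 1.66e-05 s = 26394 bits.
In bytes: 26394 / 8 = 3299 bytes.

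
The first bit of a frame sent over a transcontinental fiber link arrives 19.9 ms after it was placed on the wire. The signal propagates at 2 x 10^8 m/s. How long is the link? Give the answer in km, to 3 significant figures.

3980 km

d = s × t_prop = 200000000 × 0.0199 = 3980 km.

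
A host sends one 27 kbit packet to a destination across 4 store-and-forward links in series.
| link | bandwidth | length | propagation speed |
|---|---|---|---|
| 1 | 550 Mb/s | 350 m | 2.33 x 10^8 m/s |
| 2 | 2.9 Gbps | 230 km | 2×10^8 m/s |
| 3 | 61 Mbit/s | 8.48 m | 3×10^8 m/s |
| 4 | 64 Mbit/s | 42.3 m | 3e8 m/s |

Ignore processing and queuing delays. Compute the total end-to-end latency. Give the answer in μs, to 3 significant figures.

2070 μs

L = 27000 bits.
Transmission delays (L/R per hop): 49.0909, 9.31034, 442.623, 421.875 μs; sum = 922.899 μs.
Propagation delays (d/s per hop): 1.50215, 1150, 0.0282667, 0.141 μs; sum = 1151.67 μs.
End-to-end = 2070 μs.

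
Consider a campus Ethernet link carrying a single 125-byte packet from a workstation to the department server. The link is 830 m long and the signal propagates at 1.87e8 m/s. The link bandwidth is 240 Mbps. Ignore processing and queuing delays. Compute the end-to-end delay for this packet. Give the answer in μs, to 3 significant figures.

L = 125 × 8 = 1000 bits.
Transmission delay = L/R = 1000 / 240000000 = 4.16667 μs.
Propagation delay = d/s = 830 m / 187000000 m/s = 4.4385 μs.
Total = 8.61 μs.

8.61 μs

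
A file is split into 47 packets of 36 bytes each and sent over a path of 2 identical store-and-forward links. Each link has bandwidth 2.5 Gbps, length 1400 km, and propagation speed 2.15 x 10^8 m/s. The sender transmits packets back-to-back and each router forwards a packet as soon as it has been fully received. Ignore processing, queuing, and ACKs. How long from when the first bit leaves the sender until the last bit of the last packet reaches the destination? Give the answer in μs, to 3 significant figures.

13000 μs

Per-hop transmission t_tx = L/R = 288/2500000000 = 0.1152 μs.
Per-hop propagation t_prop = 1400000/215000000 = 6511.63 μs.
Pipeline fill: first packet needs 2·t_tx to clear all hops; remaining 46 packets each add one t_tx.
Total = (2+47-1)·t_tx + 2·t_prop = 48·0.1152 + 2·6511.63 = 13000 μs.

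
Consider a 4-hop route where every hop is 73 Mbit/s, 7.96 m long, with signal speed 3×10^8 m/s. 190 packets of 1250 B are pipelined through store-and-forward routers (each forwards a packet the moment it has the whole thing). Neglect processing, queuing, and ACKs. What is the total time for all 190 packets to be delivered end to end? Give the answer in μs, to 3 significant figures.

26400 μs

Per-hop transmission t_tx = L/R = 10000/73000000 = 136.986 μs.
Per-hop propagation t_prop = 7.96/300000000 = 0.0265333 μs.
Pipeline fill: first packet needs 4·t_tx to clear all hops; remaining 189 packets each add one t_tx.
Total = (4+190-1)·t_tx + 4·t_prop = 193·136.986 + 4·0.0265333 = 26400 μs.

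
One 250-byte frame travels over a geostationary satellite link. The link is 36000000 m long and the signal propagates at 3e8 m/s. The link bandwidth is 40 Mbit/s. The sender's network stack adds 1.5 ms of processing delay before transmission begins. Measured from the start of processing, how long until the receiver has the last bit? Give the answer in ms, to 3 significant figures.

122 ms

L = 250 × 8 = 2000 bits.
Transmission delay = L/R = 2000 / 40000000 = 0.05 ms.
Propagation delay = d/s = 36000000 m / 300000000 m/s = 120 ms.
Plus processing delay 1.5 ms = 1.5 ms.
Total = 122 ms.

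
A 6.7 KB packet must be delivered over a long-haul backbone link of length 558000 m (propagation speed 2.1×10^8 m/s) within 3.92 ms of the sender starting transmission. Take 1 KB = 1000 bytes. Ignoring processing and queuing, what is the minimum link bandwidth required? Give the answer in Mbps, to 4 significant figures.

L = 53600 bits.
Propagation delay = 558000 / 210000000 = 2.65714 ms.
Transmission budget = 3.92 − 2.65714 = 1.26286 ms.
R ≥ L / t_tx = 53600 bits / 0.00126286 s = 42.44 Mbps.

42.44 Mbps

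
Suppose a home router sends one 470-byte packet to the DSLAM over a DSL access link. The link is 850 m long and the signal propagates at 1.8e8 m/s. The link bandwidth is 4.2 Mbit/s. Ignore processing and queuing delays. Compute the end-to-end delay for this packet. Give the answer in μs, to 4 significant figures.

900.0 μs

L = 470 × 8 = 3760 bits.
Transmission delay = L/R = 3760 / 4200000 = 895.238 μs.
Propagation delay = d/s = 850 m / 180000000 m/s = 4.72222 μs.
Total = 900.0 μs.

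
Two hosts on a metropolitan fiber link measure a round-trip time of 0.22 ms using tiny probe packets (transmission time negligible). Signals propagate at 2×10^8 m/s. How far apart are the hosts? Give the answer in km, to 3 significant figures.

22.0 km

One-way propagation = RTT/2 = 0.11 ms.
d = s × t = 200000000 × 0.00011 = 22.0 km.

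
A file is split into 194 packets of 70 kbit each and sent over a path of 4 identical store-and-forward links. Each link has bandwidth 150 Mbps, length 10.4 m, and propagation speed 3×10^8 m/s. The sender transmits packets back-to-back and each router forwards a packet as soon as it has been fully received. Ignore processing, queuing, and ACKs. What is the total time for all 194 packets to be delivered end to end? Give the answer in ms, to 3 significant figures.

91.9 ms

Per-hop transmission t_tx = L/R = 70000/150000000 = 0.466667 ms.
Per-hop propagation t_prop = 10.4/300000000 = 3.46667e-05 ms.
Pipeline fill: first packet needs 4·t_tx to clear all hops; remaining 193 packets each add one t_tx.
Total = (4+194-1)·t_tx + 4·t_prop = 197·0.466667 + 4·3.46667e-05 = 91.9 ms.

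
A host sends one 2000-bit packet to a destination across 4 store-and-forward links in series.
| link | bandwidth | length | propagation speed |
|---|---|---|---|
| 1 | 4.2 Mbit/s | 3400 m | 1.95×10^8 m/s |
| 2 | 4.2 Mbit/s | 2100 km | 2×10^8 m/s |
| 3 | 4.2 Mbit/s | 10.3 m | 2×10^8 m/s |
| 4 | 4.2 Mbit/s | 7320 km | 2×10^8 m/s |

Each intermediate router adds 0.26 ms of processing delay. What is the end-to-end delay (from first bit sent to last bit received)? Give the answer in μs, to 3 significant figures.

49800 μs

Transmission delay per hop = L/R = 2000/4200000 = 476.19 μs; 4 hops → 1904.76 μs.
Propagation delays (d/s per hop): 17.4359, 10500, 0.0515, 36600 μs; sum = 47117.5 μs.
Processing at 3 router(s): 3 × 0.26 ms = 780 μs.
End-to-end = 49800 μs.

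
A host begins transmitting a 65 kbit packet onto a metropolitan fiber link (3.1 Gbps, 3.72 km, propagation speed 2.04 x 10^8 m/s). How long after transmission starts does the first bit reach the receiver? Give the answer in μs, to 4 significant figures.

18.24 μs

First bit experiences only propagation delay: d/s = 3720/204000000 = 18.24 μs.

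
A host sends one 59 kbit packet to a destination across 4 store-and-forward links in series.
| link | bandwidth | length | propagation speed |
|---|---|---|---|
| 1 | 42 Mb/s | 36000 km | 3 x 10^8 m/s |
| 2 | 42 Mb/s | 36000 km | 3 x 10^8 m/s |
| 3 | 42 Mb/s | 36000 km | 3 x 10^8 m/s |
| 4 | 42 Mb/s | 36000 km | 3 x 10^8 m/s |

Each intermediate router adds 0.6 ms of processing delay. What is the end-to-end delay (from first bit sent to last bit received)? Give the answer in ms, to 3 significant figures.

L = 59000 bits.
Transmission delay per hop = L/R = 59000/42000000 = 1.40476 ms; 4 hops → 5.61905 ms.
Propagation delays (d/s per hop): 120, 120, 120, 120 ms; sum = 480 ms.
Processing at 3 router(s): 3 × 0.6 ms = 1.8 ms.
End-to-end = 487 ms.

487 ms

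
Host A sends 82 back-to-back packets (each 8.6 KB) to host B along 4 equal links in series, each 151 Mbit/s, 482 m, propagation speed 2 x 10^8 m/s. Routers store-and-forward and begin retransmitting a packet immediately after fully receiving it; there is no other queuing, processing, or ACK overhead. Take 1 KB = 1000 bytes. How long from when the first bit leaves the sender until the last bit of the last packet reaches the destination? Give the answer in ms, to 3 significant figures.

Per-hop transmission t_tx = L/R = 68800/151000000 = 0.455629 ms.
Per-hop propagation t_prop = 482/200000000 = 0.00241 ms.
Pipeline fill: first packet needs 4·t_tx to clear all hops; remaining 81 packets each add one t_tx.
Total = (4+82-1)·t_tx + 4·t_prop = 85·0.455629 + 4·0.00241 = 38.7 ms.

38.7 ms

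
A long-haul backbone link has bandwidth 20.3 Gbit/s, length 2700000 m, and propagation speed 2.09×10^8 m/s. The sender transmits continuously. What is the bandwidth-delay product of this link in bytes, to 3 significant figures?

Propagation delay = 2700000 / 209000000 = 0.0129187 s.
BDP = R × t_prop = 20300000000 × 0.0129187 = 262249000 bits.
In bytes: 262249000/8 = 32800000 bytes.

32800000 bytes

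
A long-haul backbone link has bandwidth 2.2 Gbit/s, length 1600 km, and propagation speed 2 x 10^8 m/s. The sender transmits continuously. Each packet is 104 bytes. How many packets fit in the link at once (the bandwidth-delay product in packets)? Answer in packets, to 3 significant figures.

Propagation delay = 1600000 / 200000000 = 0.008 s.
BDP = R × t_prop = 2200000000 × 0.008 = 17600000 bits.
In packets of 832 bits: 21200 packets.

21200 packets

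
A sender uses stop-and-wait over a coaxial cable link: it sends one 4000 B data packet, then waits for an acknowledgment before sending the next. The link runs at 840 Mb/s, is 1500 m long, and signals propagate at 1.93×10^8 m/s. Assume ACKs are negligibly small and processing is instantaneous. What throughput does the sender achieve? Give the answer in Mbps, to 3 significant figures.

t_tx = L/R = 32000/840000000 = 3.80952e-05 s.
t_prop = 1500/193000000 = 7.77202e-06 s; RTT = 1.5544e-05 s.
Cycle = t_tx + RTT = 5.36393e-05 s.
Throughput = L / cycle = 32000 / 5.36393e-05 = 597 Mbps.

597 Mbps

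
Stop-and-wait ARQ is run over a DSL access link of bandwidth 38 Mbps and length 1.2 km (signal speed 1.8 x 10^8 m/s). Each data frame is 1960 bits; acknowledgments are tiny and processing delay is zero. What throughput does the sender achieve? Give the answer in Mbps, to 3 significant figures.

30.2 Mbps

t_tx = L/R = 1960/38000000 = 5.15789e-05 s.
t_prop = 1200/180000000 = 6.66667e-06 s; RTT = 1.33333e-05 s.
Cycle = t_tx + RTT = 6.49123e-05 s.
Throughput = L / cycle = 1960 / 6.49123e-05 = 30.2 Mbps.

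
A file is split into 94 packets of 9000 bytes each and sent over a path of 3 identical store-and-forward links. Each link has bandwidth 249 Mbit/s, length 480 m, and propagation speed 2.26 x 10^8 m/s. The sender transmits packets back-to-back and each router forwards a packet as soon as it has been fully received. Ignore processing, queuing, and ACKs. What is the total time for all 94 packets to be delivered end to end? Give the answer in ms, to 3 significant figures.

27.8 ms

Per-hop transmission t_tx = L/R = 72000/249000000 = 0.289157 ms.
Per-hop propagation t_prop = 480/2.26e+08 = 0.00212389 ms.
Pipeline fill: first packet needs 3·t_tx to clear all hops; remaining 93 packets each add one t_tx.
Total = (3+94-1)·t_tx + 3·t_prop = 96·0.289157 + 3·0.00212389 = 27.8 ms.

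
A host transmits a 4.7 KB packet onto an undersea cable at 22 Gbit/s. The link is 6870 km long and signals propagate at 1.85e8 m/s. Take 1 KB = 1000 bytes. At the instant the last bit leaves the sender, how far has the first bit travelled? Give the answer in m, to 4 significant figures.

t_tx = L/R = 37600/22000000000 = 1.70909e-06 s.
Distance = s × t_tx = 185000000 × 1.70909e-06 = 316.2 m.

316.2 m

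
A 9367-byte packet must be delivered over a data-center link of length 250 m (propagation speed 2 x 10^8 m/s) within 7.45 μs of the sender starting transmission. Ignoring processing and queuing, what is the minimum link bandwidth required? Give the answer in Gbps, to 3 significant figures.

12.1 Gbps

L = 74936 bits.
Propagation delay = 250 / 200000000 = 1.25 μs.
Transmission budget = 7.45 − 1.25 = 6.2 μs.
R ≥ L / t_tx = 74936 bits / 6.2e-06 s = 12.1 Gbps.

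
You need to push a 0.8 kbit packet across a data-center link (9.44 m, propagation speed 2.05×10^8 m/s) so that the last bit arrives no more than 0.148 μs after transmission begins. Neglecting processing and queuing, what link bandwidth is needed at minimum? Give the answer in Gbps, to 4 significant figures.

Propagation delay = 9.44 / 2.05e+08 = 0.0460488 μs.
Transmission budget = 0.148 − 0.0460488 = 0.101951 μs.
R ≥ L / t_tx = 800 bits / 1.01951e-07 s = 7.847 Gbps.

7.847 Gbps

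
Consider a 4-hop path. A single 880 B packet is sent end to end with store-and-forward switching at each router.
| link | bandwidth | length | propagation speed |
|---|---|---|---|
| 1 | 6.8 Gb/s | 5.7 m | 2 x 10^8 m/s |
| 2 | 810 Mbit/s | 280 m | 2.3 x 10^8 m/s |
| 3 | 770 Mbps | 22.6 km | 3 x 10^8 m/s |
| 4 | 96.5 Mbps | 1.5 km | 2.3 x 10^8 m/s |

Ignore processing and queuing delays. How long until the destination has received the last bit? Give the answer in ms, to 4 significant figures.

L = 880 × 8 = 7040 bits.
Transmission delays (L/R per hop): 0.00103529, 0.00869136, 0.00914286, 0.0729534 ms; sum = 0.0918229 ms.
Propagation delays (d/s per hop): 2.85e-05, 0.00121739, 0.0753333, 0.00652174 ms; sum = 0.083101 ms.
End-to-end = 0.1749 ms.

0.1749 ms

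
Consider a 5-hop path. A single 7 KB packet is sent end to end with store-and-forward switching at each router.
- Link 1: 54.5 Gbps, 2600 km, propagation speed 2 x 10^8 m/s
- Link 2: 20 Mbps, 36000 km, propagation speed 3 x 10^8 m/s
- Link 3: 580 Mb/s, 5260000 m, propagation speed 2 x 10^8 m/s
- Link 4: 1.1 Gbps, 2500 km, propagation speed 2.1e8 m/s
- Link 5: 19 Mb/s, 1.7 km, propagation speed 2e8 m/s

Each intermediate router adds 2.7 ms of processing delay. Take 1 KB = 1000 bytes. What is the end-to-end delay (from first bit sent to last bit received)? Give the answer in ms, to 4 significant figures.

L = 56000 bits.
Transmission delays (L/R per hop): 0.00102752, 2.8, 0.0965517, 0.0509091, 2.94737 ms; sum = 5.89586 ms.
Propagation delays (d/s per hop): 13, 120, 26.3, 11.9048, 0.0085 ms; sum = 171.213 ms.
Processing at 4 router(s): 4 × 2.7 ms = 10.8 ms.
End-to-end = 187.9 ms.

187.9 ms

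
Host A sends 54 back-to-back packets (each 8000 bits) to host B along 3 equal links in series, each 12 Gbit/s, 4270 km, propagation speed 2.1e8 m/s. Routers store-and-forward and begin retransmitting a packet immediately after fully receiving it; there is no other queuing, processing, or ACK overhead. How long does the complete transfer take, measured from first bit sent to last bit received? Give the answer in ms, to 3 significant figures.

Per-hop transmission t_tx = L/R = 8000/12000000000 = 0.000666667 ms.
Per-hop propagation t_prop = 4270000/210000000 = 20.3333 ms.
Pipeline fill: first packet needs 3·t_tx to clear all hops; remaining 53 packets each add one t_tx.
Total = (3+54-1)·t_tx + 3·t_prop = 56·0.000666667 + 3·20.3333 = 61.0 ms.

61.0 ms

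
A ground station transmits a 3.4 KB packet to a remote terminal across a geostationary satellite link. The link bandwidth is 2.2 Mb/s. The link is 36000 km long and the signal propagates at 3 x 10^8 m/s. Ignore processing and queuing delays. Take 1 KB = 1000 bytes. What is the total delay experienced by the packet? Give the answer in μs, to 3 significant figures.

132000 μs

L = 27200 bits.
Transmission delay = L/R = 27200 / 2200000 = 12363.6 μs.
Propagation delay = d/s = 36000000 m / 300000000 m/s = 120000 μs.
Total = 132000 μs.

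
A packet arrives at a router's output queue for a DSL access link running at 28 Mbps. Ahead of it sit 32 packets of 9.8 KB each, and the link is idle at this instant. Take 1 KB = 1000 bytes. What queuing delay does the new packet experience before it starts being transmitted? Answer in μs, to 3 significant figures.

89600 μs

Each queued packet: L/R = 78400/28000000 = 2800 μs.
32 queued → 89600 μs.
Queuing delay = 89600 μs.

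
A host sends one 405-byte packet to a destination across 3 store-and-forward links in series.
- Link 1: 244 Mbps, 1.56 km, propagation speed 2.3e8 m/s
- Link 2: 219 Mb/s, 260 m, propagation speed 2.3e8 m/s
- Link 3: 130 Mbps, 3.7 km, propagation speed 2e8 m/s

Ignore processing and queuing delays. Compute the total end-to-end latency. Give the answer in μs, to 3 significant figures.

79.4 μs

L = 405 × 8 = 3240 bits.
Transmission delays (L/R per hop): 13.2787, 14.7945, 24.9231 μs; sum = 52.9963 μs.
Propagation delays (d/s per hop): 6.78261, 1.13043, 18.5 μs; sum = 26.413 μs.
End-to-end = 79.4 μs.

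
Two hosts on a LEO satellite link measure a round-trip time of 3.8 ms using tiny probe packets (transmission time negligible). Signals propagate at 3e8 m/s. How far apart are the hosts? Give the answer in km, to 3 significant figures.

One-way propagation = RTT/2 = 1.9 ms.
d = s × t = 300000000 × 0.0019 = 570 km.

570 km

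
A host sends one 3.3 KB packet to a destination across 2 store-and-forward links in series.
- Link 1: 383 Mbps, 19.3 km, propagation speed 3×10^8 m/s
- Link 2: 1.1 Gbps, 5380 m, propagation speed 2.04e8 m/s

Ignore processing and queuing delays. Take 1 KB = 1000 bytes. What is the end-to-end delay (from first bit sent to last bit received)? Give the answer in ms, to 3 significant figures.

0.184 ms

L = 26400 bits.
Transmission delays (L/R per hop): 0.0689295, 0.024 ms; sum = 0.0929295 ms.
Propagation delays (d/s per hop): 0.0643333, 0.0263725 ms; sum = 0.0907059 ms.
End-to-end = 0.184 ms.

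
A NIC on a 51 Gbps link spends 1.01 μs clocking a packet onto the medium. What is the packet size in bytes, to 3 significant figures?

6440 bytes

L = R × t_tx = 51000000000 b/s × 1.01e-06 s = 51510 bits.
In bytes: 51510 / 8 = 6440 bytes.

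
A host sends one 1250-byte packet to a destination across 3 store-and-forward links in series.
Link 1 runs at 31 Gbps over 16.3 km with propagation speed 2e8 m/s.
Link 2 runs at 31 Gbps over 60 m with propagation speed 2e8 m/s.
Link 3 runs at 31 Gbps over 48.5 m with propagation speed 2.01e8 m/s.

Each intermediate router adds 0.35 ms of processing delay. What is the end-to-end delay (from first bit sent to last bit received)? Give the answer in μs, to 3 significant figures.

783 μs

L = 1250 × 8 = 10000 bits.
Transmission delay per hop = L/R = 10000/31000000000 = 0.322581 μs; 3 hops → 0.967742 μs.
Propagation delays (d/s per hop): 81.5, 0.3, 0.241294 μs; sum = 82.0413 μs.
Processing at 2 router(s): 2 × 0.35 ms = 700 μs.
End-to-end = 783 μs.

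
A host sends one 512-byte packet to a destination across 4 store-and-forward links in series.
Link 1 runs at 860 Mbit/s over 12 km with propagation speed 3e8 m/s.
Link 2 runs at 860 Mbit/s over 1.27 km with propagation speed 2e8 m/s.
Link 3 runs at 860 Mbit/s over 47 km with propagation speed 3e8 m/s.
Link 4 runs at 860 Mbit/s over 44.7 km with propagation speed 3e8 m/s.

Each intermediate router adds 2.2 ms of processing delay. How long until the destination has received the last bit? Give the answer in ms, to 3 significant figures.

6.97 ms

L = 512 × 8 = 4096 bits.
Transmission delay per hop = L/R = 4096/860000000 = 0.00476279 ms; 4 hops → 0.0190512 ms.
Propagation delays (d/s per hop): 0.04, 0.00635, 0.156667, 0.149 ms; sum = 0.352017 ms.
Processing at 3 router(s): 3 × 2.2 ms = 6.6 ms.
End-to-end = 6.97 ms.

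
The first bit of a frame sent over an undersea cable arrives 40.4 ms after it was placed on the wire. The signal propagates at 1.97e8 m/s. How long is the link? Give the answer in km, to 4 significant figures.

7959 km

d = s × t_prop = 197000000 × 0.0404 = 7959 km.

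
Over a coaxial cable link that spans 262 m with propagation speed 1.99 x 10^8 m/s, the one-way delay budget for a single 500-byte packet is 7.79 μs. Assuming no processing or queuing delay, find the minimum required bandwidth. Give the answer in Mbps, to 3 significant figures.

618 Mbps

L = 4000 bits.
Propagation delay = 262 / 199000000 = 1.31658 μs.
Transmission budget = 7.79 − 1.31658 = 6.47342 μs.
R ≥ L / t_tx = 4000 bits / 6.47342e-06 s = 618 Mbps.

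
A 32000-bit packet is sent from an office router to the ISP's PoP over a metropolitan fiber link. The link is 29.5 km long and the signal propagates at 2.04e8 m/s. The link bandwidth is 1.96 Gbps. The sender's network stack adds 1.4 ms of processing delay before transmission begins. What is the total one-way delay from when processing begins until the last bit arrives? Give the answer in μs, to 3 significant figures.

1560 μs

Transmission delay = L/R = 32000 / 1960000000 = 16.3265 μs.
Propagation delay = d/s = 29500 m / 204000000 m/s = 144.608 μs.
Plus processing delay 1.4 ms = 1400 μs.
Total = 1560 μs.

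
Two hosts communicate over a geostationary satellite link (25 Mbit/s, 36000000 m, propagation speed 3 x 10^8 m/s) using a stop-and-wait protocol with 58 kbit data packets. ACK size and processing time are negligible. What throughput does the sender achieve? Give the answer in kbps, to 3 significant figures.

239 kbps

t_tx = L/R = 58000/25000000 = 0.00232 s.
t_prop = 36000000/300000000 = 0.12 s; RTT = 0.24 s.
Cycle = t_tx + RTT = 0.24232 s.
Throughput = L / cycle = 58000 / 0.24232 = 239 kbps.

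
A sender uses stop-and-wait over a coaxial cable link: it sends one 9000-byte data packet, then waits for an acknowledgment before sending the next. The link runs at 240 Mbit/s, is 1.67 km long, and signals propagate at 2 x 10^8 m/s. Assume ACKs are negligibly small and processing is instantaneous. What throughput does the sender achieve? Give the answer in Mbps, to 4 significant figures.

t_tx = L/R = 72000/240000000 = 0.0003 s.
t_prop = 1670/200000000 = 8.35e-06 s; RTT = 1.67e-05 s.
Cycle = t_tx + RTT = 0.0003167 s.
Throughput = L / cycle = 72000 / 0.0003167 = 227.3 Mbps.

227.3 Mbps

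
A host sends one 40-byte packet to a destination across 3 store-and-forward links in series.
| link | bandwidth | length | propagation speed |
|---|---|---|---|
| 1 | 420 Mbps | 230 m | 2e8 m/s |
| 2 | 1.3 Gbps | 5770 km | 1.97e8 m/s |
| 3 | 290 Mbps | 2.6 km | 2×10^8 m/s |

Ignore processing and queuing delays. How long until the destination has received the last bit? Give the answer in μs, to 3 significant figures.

L = 40 × 8 = 320 bits.
Transmission delays (L/R per hop): 0.761905, 0.246154, 1.10345 μs; sum = 2.11151 μs.
Propagation delays (d/s per hop): 1.15, 29289.3, 13 μs; sum = 29303.5 μs.
End-to-end = 29300 μs.

29300 μs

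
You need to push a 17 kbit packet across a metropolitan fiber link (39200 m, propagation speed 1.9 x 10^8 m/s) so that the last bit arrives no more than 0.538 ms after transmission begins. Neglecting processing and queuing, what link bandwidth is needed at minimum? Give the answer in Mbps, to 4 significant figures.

Propagation delay = 39200 / 190000000 = 0.206316 ms.
Transmission budget = 0.538 − 0.206316 = 0.331684 ms.
R ≥ L / t_tx = 17000 bits / 0.000331684 s = 51.25 Mbps.

51.25 Mbps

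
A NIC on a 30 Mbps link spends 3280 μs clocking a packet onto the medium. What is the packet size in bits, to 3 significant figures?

L = R × t_tx = 30000000 b/s × 0.00328 s = 98400 bits.

98400 bits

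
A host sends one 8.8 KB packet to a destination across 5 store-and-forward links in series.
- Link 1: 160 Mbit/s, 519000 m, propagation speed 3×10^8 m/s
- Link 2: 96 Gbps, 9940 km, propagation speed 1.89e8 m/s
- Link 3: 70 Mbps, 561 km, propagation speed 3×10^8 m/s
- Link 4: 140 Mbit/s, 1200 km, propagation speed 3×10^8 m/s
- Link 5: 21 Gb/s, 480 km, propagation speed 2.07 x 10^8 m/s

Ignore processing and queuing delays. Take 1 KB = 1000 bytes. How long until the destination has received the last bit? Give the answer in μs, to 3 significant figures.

L = 70400 bits.
Transmission delays (L/R per hop): 440, 0.733333, 1005.71, 502.857, 3.35238 μs; sum = 1952.66 μs.
Propagation delays (d/s per hop): 1730, 52592.6, 1870, 4000, 2318.84 μs; sum = 62511.4 μs.
End-to-end = 64500 μs.

64500 μs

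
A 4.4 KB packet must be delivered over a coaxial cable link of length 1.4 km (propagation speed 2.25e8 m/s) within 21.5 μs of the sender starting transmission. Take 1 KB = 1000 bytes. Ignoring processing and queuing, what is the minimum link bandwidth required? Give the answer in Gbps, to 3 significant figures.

L = 35200 bits.
Propagation delay = 1400 / 225000000 = 6.22222 μs.
Transmission budget = 21.5 − 6.22222 = 15.2778 μs.
R ≥ L / t_tx = 35200 bits / 1.52778e-05 s = 2.30 Gbps.

2.30 Gbps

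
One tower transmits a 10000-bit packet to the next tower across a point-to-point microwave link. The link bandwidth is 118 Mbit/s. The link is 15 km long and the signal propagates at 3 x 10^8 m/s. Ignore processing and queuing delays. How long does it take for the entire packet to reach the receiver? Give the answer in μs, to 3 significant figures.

135 μs

Transmission delay = L/R = 10000 / 118000000 = 84.7458 μs.
Propagation delay = d/s = 15000 m / 300000000 m/s = 50 μs.
Total = 135 μs.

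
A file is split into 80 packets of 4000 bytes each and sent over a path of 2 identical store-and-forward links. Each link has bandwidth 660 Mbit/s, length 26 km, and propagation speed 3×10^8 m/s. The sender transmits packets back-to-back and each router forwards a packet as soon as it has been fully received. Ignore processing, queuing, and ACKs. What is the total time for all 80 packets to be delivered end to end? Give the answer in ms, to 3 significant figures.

4.10 ms

Per-hop transmission t_tx = L/R = 32000/660000000 = 0.0484848 ms.
Per-hop propagation t_prop = 26000/300000000 = 0.0866667 ms.
Pipeline fill: first packet needs 2·t_tx to clear all hops; remaining 79 packets each add one t_tx.
Total = (2+80-1)·t_tx + 2·t_prop = 81·0.0484848 + 2·0.0866667 = 4.10 ms.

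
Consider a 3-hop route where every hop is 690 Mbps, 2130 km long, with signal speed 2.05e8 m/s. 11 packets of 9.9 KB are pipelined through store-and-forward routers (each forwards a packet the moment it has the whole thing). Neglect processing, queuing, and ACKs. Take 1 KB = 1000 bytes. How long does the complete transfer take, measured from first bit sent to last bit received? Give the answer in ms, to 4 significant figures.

Per-hop transmission t_tx = L/R = 79200/690000000 = 0.114783 ms.
Per-hop propagation t_prop = 2130000/2.05e+08 = 10.3902 ms.
Pipeline fill: first packet needs 3·t_tx to clear all hops; remaining 10 packets each add one t_tx.
Total = (3+11-1)·t_tx + 3·t_prop = 13·0.114783 + 3·10.3902 = 32.66 ms.

32.66 ms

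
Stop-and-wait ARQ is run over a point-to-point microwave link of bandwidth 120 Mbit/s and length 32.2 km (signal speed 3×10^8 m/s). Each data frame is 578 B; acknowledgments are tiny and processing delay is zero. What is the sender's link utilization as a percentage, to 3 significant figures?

15.2 %

t_tx = L/R = 4624/120000000 = 3.85333e-05 s.
t_prop = 32200/300000000 = 0.000107333 s; RTT = 0.000214667 s.
Cycle = t_tx + RTT = 0.0002532 s.
Utilization = t_tx / cycle = 3.85333e-05/0.0002532 = 15.2 %.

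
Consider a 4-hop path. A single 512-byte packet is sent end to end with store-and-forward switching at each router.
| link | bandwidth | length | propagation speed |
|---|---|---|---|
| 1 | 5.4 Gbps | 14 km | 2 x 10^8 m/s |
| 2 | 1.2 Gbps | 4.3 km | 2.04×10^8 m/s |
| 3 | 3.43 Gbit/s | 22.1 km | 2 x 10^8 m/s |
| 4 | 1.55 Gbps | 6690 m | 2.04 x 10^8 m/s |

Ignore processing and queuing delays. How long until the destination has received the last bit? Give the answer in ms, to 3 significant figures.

L = 512 × 8 = 4096 bits.
Transmission delays (L/R per hop): 0.000758519, 0.00341333, 0.00119417, 0.00264258 ms; sum = 0.0080086 ms.
Propagation delays (d/s per hop): 0.07, 0.0210784, 0.1105, 0.0327941 ms; sum = 0.234373 ms.
End-to-end = 0.242 ms.

0.242 ms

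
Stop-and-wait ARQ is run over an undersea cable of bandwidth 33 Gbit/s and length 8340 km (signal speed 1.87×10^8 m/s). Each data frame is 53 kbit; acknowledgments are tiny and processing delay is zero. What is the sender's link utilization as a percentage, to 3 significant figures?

0.00180 %

t_tx = L/R = 53000/33000000000 = 1.60606e-06 s.
t_prop = 8340000/187000000 = 0.0445989 s; RTT = 0.0891979 s.
Cycle = t_tx + RTT = 0.0891995 s.
Utilization = t_tx / cycle = 1.60606e-06/0.0891995 = 0.00180 %.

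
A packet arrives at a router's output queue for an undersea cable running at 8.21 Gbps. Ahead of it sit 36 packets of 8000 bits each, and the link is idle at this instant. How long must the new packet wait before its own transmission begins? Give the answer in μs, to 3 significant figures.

35.1 μs

Each queued packet: L/R = 8000/8.21e+09 = 0.974421 μs.
36 queued → 35.0792 μs.
Queuing delay = 35.1 μs.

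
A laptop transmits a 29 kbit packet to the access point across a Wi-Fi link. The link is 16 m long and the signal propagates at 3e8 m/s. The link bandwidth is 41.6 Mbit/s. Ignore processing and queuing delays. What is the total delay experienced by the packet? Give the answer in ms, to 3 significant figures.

0.697 ms

L = 29000 bits.
Transmission delay = L/R = 29000 / 41600000 = 0.697115 ms.
Propagation delay = d/s = 16 m / 300000000 m/s = 5.33333e-05 ms.
Total = 0.697 ms.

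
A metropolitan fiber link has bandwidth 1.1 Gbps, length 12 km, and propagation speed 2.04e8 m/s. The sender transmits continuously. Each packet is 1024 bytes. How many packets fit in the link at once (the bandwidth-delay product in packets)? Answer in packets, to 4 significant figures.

Propagation delay = 12000 / 204000000 = 5.88235e-05 s.
BDP = R × t_prop = 1100000000 × 5.88235e-05 = 64705.9 bits.
In packets of 8192 bits: 7.899 packets.

7.899 packets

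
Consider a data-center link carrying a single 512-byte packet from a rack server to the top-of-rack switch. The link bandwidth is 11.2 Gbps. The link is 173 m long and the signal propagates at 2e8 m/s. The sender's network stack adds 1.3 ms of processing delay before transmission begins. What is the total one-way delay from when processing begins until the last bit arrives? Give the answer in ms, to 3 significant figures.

1.30 ms

L = 512 × 8 = 4096 bits.
Transmission delay = L/R = 4096 / 11200000000 = 0.000365714 ms.
Propagation delay = d/s = 173 m / 200000000 m/s = 0.000865 ms.
Plus processing delay 1.3 ms = 1.3 ms.
Total = 1.30 ms.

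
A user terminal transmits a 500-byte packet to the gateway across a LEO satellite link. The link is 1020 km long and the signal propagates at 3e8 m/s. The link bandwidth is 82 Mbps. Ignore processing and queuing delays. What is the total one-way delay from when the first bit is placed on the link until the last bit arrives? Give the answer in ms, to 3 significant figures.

L = 500 × 8 = 4000 bits.
Transmission delay = L/R = 4000 / 82000000 = 0.0487805 ms.
Propagation delay = d/s = 1020000 m / 300000000 m/s = 3.4 ms.
Total = 3.45 ms.

3.45 ms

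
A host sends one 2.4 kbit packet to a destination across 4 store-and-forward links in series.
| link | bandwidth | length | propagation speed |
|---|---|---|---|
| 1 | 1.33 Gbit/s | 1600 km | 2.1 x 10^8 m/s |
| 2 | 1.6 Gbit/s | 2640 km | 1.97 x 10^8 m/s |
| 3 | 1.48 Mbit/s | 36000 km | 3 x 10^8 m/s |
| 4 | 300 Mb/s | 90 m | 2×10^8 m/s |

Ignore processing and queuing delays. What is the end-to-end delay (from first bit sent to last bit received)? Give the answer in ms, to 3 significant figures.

143 ms

L = 2400 bits.
Transmission delays (L/R per hop): 0.00180451, 0.0015, 1.62162, 0.008 ms; sum = 1.63293 ms.
Propagation delays (d/s per hop): 7.61905, 13.401, 120, 0.00045 ms; sum = 141.021 ms.
End-to-end = 143 ms.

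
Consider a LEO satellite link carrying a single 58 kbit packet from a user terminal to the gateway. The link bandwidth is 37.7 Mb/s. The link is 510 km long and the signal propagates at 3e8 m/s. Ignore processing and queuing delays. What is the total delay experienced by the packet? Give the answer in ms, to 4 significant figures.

3.238 ms

L = 58000 bits.
Transmission delay = L/R = 58000 / 37700000 = 1.53846 ms.
Propagation delay = d/s = 510000 m / 300000000 m/s = 1.7 ms.
Total = 3.238 ms.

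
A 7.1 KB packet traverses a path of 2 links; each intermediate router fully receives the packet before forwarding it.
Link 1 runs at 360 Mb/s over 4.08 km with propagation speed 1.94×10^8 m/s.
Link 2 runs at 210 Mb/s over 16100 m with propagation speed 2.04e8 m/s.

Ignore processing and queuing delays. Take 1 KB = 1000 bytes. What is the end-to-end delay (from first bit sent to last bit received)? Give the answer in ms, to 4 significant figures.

0.5282 ms

L = 56800 bits.
Transmission delays (L/R per hop): 0.157778, 0.270476 ms; sum = 0.428254 ms.
Propagation delays (d/s per hop): 0.0210309, 0.0789216 ms; sum = 0.0999525 ms.
End-to-end = 0.5282 ms.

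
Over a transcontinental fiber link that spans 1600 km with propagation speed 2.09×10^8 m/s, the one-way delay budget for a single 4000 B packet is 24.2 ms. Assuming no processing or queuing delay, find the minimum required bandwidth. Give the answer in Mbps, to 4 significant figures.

L = 32000 bits.
Propagation delay = 1600000 / 209000000 = 7.6555 ms.
Transmission budget = 24.2 − 7.6555 = 16.5445 ms.
R ≥ L / t_tx = 32000 bits / 0.0165445 s = 1.934 Mbps.

1.934 Mbps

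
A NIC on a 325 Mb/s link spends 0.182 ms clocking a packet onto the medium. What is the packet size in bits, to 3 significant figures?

59200 bits

L = R × t_tx = 325000000 b/s × 0.000182 s = 59150 bits.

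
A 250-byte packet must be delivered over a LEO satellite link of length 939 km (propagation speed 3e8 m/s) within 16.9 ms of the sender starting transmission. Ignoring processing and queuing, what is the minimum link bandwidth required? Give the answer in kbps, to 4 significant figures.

145.2 kbps

L = 2000 bits.
Propagation delay = 939000 / 300000000 = 3.13 ms.
Transmission budget = 16.9 − 3.13 = 13.77 ms.
R ≥ L / t_tx = 2000 bits / 0.01377 s = 145.2 kbps.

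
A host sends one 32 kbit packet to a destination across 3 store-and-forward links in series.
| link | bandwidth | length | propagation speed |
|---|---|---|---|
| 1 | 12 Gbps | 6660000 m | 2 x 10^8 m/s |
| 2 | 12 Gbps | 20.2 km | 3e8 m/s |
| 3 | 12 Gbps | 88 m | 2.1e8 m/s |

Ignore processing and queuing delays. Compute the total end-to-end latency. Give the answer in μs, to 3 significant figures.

33400 μs

L = 32000 bits.
Transmission delay per hop = L/R = 32000/12000000000 = 2.66667 μs; 3 hops → 8 μs.
Propagation delays (d/s per hop): 33300, 67.3333, 0.419048 μs; sum = 33367.8 μs.
End-to-end = 33400 μs.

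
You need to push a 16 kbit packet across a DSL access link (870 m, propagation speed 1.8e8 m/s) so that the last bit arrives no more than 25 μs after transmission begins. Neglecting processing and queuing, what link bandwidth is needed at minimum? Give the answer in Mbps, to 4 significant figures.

793.4 Mbps

Propagation delay = 870 / 180000000 = 4.83333 μs.
Transmission budget = 25 − 4.83333 = 20.1667 μs.
R ≥ L / t_tx = 16000 bits / 2.01667e-05 s = 793.4 Mbps.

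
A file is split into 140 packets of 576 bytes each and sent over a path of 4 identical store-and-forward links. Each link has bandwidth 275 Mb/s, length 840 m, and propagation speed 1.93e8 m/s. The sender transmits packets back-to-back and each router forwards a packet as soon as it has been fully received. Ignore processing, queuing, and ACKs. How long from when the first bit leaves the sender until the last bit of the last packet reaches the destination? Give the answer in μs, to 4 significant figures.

Per-hop transmission t_tx = L/R = 4608/275000000 = 16.7564 μs.
Per-hop propagation t_prop = 840/193000000 = 4.35233 μs.
Pipeline fill: first packet needs 4·t_tx to clear all hops; remaining 139 packets each add one t_tx.
Total = (4+140-1)·t_tx + 4·t_prop = 143·16.7564 + 4·4.35233 = 2414 μs.

2414 μs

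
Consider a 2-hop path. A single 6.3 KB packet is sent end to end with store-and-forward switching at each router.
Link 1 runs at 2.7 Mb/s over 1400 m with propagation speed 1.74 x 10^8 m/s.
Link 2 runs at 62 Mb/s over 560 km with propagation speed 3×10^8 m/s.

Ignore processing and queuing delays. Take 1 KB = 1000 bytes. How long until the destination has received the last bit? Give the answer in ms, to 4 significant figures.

21.35 ms

L = 50400 bits.
Transmission delays (L/R per hop): 18.6667, 0.812903 ms; sum = 19.4796 ms.
Propagation delays (d/s per hop): 0.00804598, 1.86667 ms; sum = 1.87471 ms.
End-to-end = 21.35 ms.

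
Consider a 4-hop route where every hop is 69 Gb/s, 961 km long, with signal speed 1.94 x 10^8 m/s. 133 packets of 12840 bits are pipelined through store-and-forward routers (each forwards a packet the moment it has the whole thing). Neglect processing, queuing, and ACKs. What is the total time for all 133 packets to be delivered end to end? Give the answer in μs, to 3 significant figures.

19800 μs

Per-hop transmission t_tx = L/R = 12840/69000000000 = 0.186087 μs.
Per-hop propagation t_prop = 961000/194000000 = 4953.61 μs.
Pipeline fill: first packet needs 4·t_tx to clear all hops; remaining 132 packets each add one t_tx.
Total = (4+133-1)·t_tx + 4·t_prop = 136·0.186087 + 4·4953.61 = 19800 μs.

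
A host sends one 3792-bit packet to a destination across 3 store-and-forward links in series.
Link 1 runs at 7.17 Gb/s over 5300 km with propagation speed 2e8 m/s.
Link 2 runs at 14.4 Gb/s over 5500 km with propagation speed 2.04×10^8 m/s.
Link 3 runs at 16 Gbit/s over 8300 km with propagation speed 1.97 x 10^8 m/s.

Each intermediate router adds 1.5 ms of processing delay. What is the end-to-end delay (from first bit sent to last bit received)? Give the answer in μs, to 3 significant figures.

Transmission delays (L/R per hop): 0.52887, 0.263333, 0.237 μs; sum = 1.0292 μs.
Propagation delays (d/s per hop): 26500, 26960.8, 42132 μs; sum = 95592.8 μs.
Processing at 2 router(s): 2 × 1.5 ms = 3000 μs.
End-to-end = 98600 μs.

98600 μs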